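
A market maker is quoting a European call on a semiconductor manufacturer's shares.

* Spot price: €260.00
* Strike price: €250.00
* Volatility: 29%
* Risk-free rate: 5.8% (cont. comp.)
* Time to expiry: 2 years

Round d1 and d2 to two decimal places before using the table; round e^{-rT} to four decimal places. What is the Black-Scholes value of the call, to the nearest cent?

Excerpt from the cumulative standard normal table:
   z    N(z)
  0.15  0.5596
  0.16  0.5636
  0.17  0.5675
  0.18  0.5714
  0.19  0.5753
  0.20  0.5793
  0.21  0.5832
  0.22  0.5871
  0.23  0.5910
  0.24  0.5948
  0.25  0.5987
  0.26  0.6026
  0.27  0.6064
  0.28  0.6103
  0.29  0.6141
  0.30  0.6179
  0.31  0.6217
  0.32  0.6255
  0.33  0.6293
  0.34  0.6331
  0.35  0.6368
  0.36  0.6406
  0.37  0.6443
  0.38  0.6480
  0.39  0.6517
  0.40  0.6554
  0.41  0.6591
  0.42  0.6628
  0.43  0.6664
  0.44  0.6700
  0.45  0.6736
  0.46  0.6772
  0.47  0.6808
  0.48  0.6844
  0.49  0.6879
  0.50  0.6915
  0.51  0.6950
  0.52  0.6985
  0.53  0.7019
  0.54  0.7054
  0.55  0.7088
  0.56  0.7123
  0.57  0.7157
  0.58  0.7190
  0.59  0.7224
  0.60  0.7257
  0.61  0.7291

σ√T = 0.29 × 1.4142 = 0.4101
ln(S/K) + (r + σ²/2)T = ln(260/250) + (0.058 + 0.29²/2)·2 = 0.0392 + 0.2001 = 0.2393
d₁ = 0.2393 / 0.4101 = 0.5835 ≈ 0.58
d₂ = d₁ − σ√T = 0.5835 − 0.4101 = 0.1734 ≈ 0.17
exp(−rT) = exp(−0.058·2) = 0.8905
C = 260·N(0.58) − 250·0.8905·N(0.17) = 260·0.7190 − 250·0.8905·0.5675 = 186.9400 − 126.3397 = 60.6003

€60.60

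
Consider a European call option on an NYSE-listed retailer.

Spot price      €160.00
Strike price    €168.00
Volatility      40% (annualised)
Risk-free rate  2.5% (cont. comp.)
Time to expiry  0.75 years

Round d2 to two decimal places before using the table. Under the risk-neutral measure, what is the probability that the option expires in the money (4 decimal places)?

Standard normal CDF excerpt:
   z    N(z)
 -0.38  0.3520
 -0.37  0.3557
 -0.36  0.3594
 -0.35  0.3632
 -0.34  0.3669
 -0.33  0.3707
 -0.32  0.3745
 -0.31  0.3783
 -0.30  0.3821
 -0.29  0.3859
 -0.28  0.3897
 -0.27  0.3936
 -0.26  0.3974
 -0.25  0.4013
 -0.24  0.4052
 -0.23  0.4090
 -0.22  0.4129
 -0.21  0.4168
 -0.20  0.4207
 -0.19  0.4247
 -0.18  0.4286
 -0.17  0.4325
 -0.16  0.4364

T = 0.75;  σ√T = 0.3464
d₁ = [ln(160/168) + (0.025 + 0.4²/2)·0.75] / 0.3464 = [-0.0488 + 0.0788] / 0.3464 = 0.0865 ≈ 0.09
d₂ = d₁ − σ√T = 0.0865 − 0.3464 = -0.2599 ≈ -0.26
Risk-neutral Pr[S_T > K] = N(d₂) = N(-0.26) = 0.3974

0.3974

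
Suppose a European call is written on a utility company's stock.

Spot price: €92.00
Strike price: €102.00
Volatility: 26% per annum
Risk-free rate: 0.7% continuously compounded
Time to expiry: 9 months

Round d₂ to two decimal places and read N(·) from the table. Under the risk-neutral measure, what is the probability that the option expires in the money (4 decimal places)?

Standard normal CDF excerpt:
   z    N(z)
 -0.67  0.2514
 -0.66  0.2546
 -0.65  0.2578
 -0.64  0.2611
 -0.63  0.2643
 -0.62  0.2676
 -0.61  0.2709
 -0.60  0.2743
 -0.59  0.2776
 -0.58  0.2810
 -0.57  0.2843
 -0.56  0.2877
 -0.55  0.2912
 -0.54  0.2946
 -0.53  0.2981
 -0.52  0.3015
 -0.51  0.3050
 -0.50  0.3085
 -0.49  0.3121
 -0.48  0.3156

σ√T = 0.26 × 0.8660 = 0.2252
d₁ = [ln(92/102) + (0.007 + ½·0.26²)·0.75] / (σ√T) = (-0.1032 + 0.0306) / 0.2252 = -0.3224 → -0.32
d₂ = -0.3224 − 0.2252 = -0.5475 → -0.55
Risk-neutral Pr[S_T > K] = N(d₂) = N(-0.55) = 0.2912

0.2912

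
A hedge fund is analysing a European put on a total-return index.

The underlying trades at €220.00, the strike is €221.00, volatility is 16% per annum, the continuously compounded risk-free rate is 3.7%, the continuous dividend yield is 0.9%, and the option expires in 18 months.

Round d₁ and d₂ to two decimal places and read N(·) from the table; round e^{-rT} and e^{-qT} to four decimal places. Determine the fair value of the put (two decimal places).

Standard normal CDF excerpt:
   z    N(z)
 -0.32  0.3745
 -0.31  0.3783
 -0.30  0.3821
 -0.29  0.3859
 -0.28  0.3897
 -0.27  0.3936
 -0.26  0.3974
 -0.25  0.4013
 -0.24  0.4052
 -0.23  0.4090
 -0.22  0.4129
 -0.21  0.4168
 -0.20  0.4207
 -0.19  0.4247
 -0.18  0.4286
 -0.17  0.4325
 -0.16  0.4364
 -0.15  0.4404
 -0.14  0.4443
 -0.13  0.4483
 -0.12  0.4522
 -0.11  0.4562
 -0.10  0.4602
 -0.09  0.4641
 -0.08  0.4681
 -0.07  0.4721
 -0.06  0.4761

T = 1.5;  σ√T = 0.1960
d₁ = [ln(220/221) + (0.037 − 0.009 + 0.16²/2)·1.5] / 0.1960 = [-0.0045 + 0.0612] / 0.1960 = 0.2892 which rounds to 0.29
d₂ = d₁ − σ√T = 0.2892 − 0.1960 = 0.0932 which rounds to 0.09
e^(−qT) = e^(−0.009·1.5) = 0.9866;  e^(−rT) = e^(−0.037·1.5) = 0.9460
P = 221·0.9460·N(-0.09) − 220·0.9866·N(-0.29) = 221·0.9460·0.4641 − 220·0.9866·0.3859 = 97.0275 − 83.7604 = 13.2672

€13.27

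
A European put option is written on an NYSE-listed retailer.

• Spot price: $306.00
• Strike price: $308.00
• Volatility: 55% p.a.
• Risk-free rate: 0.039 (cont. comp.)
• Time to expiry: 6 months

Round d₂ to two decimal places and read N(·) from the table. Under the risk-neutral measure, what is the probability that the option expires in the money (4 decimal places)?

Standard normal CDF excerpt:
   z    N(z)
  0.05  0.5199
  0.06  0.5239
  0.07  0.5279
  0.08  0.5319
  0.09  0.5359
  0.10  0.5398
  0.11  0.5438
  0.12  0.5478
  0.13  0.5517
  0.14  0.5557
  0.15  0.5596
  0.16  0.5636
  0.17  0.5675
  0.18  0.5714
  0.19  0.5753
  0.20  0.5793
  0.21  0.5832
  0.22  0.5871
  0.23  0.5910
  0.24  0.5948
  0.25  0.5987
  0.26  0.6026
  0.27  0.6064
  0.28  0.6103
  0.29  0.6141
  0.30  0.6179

σ√T = 0.55·√0.5 = 0.3889
d₁ = [ln(306/308) + (0.039 + 0.55²/2)·0.5] / 0.3889 = [-0.0065 + 0.0951] / 0.3889 = 0.2278 ⇒ 0.23
d₂ = d₁ − σ√T = 0.2278 − 0.3889 = -0.1611 ⇒ -0.16
Risk-neutral Pr[S_T < K] = N(−d₂) = N(0.16) = 0.5636

0.5636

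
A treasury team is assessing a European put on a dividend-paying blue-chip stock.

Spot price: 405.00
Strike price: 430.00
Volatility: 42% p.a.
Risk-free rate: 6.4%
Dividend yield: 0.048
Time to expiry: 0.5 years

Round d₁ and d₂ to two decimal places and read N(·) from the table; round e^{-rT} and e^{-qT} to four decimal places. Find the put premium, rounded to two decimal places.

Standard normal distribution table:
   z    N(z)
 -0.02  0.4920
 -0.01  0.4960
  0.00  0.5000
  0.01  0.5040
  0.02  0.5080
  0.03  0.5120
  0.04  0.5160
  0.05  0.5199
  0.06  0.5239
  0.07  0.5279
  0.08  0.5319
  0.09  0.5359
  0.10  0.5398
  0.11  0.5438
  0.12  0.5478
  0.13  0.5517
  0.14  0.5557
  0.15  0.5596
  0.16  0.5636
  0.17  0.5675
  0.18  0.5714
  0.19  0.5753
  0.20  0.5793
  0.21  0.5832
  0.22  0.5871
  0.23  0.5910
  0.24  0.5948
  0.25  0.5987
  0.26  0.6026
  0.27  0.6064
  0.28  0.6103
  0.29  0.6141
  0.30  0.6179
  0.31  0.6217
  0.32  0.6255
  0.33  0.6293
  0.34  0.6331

σ√T = 0.42·√0.5 = 0.2970
d₁ = [ln(405/430) + (0.064 − 0.048 + 0.42²/2)·0.5] / 0.2970 = [-0.0599 + 0.0521] / 0.2970 = -0.0263 ≈ -0.03
d₂ = d₁ − σ√T = -0.0263 − 0.2970 = -0.3232 ≈ -0.32
exp(−qT) = exp(−0.048·0.5) = 0.9763;  exp(−rT) = exp(−0.064·0.5) = 0.9685
N(−d₂) = N(0.32) = 0.6255;  N(−d₁) = N(0.03) = 0.5120
P = 430·0.9685·0.6255 − 405·0.9763·0.5120 = 260.4926 − 202.4456 = 58.0470

58.05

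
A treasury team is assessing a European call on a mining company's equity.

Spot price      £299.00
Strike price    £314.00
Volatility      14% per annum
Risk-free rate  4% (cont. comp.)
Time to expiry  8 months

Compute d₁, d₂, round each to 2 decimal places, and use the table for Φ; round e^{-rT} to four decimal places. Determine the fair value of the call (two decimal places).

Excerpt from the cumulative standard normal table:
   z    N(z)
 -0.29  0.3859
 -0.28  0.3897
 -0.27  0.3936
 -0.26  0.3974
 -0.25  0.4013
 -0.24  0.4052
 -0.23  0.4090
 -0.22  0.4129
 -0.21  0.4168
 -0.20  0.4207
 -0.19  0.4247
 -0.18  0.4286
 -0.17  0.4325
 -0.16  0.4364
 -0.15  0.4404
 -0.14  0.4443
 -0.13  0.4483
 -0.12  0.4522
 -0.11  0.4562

£10.15

T = 0.6667;  σ√T = 0.1143
d₁ = [ln(299/314) + (0.04 + 0.14²/2)·0.6667] / 0.1143 = [-0.0489 + 0.0332] / 0.1143 = -0.1378 ⇒ -0.14
d₂ = d₁ − σ√T = -0.1378 − 0.1143 = -0.2521 ⇒ -0.25
exp(−rT) = exp(−0.04·0.6667) = 0.9737
N(d₁) = N(-0.14) = 0.4443;  N(d₂) = N(-0.25) = 0.4013
C = 299·0.4443 − 314·0.9737·0.4013 = 132.8457 − 122.6942 = 10.1515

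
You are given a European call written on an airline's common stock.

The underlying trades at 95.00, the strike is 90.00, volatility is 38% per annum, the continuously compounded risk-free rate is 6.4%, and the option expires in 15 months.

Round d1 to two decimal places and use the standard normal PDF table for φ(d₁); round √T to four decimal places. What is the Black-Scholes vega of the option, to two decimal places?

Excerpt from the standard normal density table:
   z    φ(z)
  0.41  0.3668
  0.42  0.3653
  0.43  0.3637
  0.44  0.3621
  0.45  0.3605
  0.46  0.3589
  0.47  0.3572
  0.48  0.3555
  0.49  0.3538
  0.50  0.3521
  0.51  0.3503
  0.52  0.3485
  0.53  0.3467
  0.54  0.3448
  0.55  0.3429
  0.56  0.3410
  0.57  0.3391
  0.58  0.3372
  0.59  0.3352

T = 1.25;  σ√T = 0.4249
ln(S/K) + (r + σ²/2)T = ln(95/90) + (0.064 + 0.38²/2)·1.25 = 0.0541 + 0.1702 = 0.2243
d₁ = 0.2243 / 0.4249 = 0.5280 which rounds to 0.53
√T = √1.25 = 1.1180
φ(d₁) = φ(0.53) = 0.3467
vega = S·φ(d₁)·√T = 95·0.3467·1.1180 = 36.8230
(Vega is the same for a European call and put with the same parameters.)

36.82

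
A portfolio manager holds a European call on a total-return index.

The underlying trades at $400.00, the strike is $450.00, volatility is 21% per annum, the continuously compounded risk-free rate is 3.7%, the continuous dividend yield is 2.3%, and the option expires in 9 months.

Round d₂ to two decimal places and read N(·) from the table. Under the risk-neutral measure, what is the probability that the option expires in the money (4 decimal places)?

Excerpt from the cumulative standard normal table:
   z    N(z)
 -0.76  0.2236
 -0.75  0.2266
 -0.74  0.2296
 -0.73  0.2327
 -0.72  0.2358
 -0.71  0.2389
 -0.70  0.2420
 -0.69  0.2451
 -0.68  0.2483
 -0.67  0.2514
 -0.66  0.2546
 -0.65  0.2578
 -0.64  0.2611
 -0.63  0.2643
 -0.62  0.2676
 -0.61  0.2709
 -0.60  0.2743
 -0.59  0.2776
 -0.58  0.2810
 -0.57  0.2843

0.2483

σ√T = 0.21 × 0.8660 = 0.1819
d₁ = [ln(400/450) + (0.037 − 0.023 + 0.21²/2)·0.75] / 0.1819 = [-0.1178 + 0.0270] / 0.1819 = -0.4990 ⇒ -0.50
d₂ = d₁ − σ√T = -0.4990 − 0.1819 = -0.6808 ⇒ -0.68
Pr(exercise) under Q = N(d₂) = 0.2483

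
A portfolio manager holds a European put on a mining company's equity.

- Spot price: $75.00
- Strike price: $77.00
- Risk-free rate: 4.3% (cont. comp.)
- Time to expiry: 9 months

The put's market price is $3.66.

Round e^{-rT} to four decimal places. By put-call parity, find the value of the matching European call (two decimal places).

$4.10

exp(−rT) = exp(−0.043·0.75) = 0.9683
Put-call parity: C − P = S − K·e^(−rT) = 75 − 77·0.9683 = 75 − 74.5591 = 0.4409
C = P + (C − P) = 3.66 + (0.4409) = 4.1009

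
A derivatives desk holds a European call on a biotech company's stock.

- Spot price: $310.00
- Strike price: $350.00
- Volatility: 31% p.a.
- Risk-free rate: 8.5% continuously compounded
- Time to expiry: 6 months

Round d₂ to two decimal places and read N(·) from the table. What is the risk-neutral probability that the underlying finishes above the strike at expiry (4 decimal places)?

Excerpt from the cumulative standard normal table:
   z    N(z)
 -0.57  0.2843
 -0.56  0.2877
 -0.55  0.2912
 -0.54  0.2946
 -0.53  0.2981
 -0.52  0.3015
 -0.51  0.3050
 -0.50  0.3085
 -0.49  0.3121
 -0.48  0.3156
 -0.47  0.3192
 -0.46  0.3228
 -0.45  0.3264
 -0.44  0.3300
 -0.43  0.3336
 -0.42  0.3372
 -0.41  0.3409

0.3192

σ√T = 0.31·√0.5 = 0.2192
d₁ = [ln(310/350) + (0.085 + 0.31²/2)·0.5] / 0.2192 = [-0.1214 + 0.0665] / 0.2192 = -0.2502 ⇒ -0.25
d₂ = d₁ − σ√T = -0.2502 − 0.2192 = -0.4694 ⇒ -0.47
Risk-neutral Pr[S_T > K] = N(d₂) = N(-0.47) = 0.3192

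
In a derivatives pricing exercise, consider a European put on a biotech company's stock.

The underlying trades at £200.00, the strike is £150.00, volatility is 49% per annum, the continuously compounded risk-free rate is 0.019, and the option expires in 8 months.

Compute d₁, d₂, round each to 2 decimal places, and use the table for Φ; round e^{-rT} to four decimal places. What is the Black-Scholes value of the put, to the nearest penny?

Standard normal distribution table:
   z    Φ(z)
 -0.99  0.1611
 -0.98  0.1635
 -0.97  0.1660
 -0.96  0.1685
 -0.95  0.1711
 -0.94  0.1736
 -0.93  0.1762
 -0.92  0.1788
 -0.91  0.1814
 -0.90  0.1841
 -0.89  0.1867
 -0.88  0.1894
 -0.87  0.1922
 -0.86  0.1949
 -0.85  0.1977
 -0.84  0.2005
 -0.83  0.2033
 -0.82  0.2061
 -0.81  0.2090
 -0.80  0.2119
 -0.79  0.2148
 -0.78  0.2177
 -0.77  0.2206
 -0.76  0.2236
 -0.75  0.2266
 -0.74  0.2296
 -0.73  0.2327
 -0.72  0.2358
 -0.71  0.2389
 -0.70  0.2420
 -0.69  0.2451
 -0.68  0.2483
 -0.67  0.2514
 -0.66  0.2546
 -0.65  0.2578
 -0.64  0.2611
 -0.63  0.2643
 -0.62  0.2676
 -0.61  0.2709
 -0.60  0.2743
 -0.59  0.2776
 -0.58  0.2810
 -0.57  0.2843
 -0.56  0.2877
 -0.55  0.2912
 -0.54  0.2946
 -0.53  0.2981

£8.91

σ√T = 0.49 × 0.8165 = 0.4001
ln(S/K) + (r + σ²/2)T = ln(200/150) + (0.019 + 0.49²/2)·0.6667 = 0.2877 + 0.0927 = 0.3804
d₁ = 0.3804 / 0.4001 = 0.9508 ⇒ 0.95
d₂ = d₁ − σ√T = 0.9508 − 0.4001 = 0.5507 ⇒ 0.55
exp(−rT) = exp(−0.019·0.6667) = 0.9874
P = 150·0.9874·N(-0.55) − 200·N(-0.95) = 150·0.9874·0.2912 − 200·0.1711 = 43.1296 − 34.2200 = 8.9096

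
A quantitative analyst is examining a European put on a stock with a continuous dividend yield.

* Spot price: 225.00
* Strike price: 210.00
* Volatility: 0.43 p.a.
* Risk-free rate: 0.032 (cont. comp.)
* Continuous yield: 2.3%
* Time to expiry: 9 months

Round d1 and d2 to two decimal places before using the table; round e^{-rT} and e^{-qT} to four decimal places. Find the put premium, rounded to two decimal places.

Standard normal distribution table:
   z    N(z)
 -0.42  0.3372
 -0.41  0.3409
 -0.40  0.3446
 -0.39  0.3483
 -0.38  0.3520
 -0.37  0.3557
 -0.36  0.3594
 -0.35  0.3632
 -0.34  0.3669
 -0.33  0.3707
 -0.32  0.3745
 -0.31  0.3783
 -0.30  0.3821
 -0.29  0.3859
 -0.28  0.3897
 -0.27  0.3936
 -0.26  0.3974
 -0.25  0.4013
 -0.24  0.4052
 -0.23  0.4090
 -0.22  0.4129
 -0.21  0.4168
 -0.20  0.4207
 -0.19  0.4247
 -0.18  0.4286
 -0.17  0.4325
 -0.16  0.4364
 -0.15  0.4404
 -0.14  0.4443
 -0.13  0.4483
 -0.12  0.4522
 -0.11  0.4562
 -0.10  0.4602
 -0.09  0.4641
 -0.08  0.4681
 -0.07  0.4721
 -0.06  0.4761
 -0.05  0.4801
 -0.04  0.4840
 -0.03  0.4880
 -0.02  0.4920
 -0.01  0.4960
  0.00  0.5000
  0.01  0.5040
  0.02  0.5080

T = 0.75;  σ√T = 0.3724
ln(S/K) + (r − q + σ²/2)T = ln(225/210) + (0.032 − 0.023 + 0.43²/2)·0.75 = 0.0690 + 0.0761 = 0.1451
d₁ = 0.1451 / 0.3724 = 0.3896 ≈ 0.39
d₂ = d₁ − σ√T = 0.3896 − 0.3724 = 0.0172 ≈ 0.02
exp(−qT) = exp(−0.023·0.75) = 0.9829;  exp(−rT) = exp(−0.032·0.75) = 0.9763
N(−d₂) = N(-0.02) = 0.4920;  N(−d₁) = N(-0.39) = 0.3483
P = 210·0.9763·0.4920 − 225·0.9829·0.3483 = 100.8713 − 77.0274 = 23.8439

23.84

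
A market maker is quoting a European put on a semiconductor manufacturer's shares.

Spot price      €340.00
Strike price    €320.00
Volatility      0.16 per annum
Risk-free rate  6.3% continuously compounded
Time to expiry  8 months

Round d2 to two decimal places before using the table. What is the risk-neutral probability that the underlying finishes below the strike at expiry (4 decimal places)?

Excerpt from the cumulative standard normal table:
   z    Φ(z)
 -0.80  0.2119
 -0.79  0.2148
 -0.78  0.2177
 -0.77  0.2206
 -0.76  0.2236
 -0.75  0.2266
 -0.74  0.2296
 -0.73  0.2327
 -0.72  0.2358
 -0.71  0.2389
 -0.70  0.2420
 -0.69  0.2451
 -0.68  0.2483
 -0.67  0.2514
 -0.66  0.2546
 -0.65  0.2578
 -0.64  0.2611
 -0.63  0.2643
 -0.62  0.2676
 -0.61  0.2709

0.2358

T = 0.6667;  σ√T = 0.1306
d₁ = [ln(340/320) + (0.063 + 0.16²/2)·0.6667] / 0.1306 = [0.0606 + 0.0505] / 0.1306 = 0.8509 → 0.85
d₂ = d₁ − σ√T = 0.8509 − 0.1306 = 0.7202 → 0.72
Pr(exercise) under Q = N(−d₂) = N(-0.72) = 0.2358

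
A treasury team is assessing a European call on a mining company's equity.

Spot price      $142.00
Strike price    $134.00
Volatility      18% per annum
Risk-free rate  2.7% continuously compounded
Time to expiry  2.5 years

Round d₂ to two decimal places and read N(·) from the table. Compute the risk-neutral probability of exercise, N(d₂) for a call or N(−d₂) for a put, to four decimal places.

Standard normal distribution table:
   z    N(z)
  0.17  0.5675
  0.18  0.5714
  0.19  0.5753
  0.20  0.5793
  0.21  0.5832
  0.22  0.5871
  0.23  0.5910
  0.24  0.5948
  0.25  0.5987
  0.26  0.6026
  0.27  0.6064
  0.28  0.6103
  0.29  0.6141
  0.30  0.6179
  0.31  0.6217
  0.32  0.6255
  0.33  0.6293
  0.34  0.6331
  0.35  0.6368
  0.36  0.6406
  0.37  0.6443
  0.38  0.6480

T = 2.5;  σ√T = 0.2846
d₁ = [ln(142/134) + (0.027 + ½·0.18²)·2.5] / (σ√T) = (0.0580 + 0.1080) / 0.2846 = 0.5832 ≈ 0.58
d₂ = 0.5832 − 0.2846 = 0.2986 ≈ 0.30
Risk-neutral Pr[S_T > K] = N(d₂) = N(0.30) = 0.6179

0.6179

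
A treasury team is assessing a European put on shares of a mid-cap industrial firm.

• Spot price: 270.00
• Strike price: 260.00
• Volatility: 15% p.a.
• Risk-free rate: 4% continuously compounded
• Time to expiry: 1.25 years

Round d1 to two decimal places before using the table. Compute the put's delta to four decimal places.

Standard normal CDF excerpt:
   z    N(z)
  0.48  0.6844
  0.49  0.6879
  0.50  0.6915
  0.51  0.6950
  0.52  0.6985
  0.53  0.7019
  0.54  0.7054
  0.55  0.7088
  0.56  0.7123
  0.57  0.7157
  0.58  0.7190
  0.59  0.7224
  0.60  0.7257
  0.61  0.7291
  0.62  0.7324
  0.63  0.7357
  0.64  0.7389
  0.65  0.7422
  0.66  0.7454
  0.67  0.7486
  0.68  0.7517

T = 1.25;  σ√T = 0.1677
d₁ = [ln(270/260) + (0.04 + 0.15²/2)·1.25] / 0.1677 = [0.0377 + 0.0641] / 0.1677 = 0.6070 ≈ 0.61
N(d₁) = N(0.61) = 0.7291
Δ_put = N(d₁) − 1 = 0.7291 − 1 = -0.2709

-0.2709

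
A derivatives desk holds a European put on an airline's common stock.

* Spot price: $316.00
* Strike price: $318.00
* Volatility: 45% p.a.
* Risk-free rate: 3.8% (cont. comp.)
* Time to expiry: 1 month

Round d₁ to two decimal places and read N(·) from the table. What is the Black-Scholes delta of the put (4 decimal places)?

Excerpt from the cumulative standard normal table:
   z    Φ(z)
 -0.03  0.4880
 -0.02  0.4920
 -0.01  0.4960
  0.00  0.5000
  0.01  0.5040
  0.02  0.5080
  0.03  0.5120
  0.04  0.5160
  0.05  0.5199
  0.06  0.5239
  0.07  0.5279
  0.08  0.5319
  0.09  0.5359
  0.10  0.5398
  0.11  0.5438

-0.4840

T = 0.08333;  σ√T = 0.1299
d₁ = [ln(316/318) + (0.038 + ½·0.45²)·0.08333] / (σ√T) = (-0.0063 + 0.0116) / 0.1299 = 0.0408 ≈ 0.04
N(d₁) = N(0.04) = 0.5160
Δ_put = N(d₁) − 1 = 0.5160 − 1 = -0.4840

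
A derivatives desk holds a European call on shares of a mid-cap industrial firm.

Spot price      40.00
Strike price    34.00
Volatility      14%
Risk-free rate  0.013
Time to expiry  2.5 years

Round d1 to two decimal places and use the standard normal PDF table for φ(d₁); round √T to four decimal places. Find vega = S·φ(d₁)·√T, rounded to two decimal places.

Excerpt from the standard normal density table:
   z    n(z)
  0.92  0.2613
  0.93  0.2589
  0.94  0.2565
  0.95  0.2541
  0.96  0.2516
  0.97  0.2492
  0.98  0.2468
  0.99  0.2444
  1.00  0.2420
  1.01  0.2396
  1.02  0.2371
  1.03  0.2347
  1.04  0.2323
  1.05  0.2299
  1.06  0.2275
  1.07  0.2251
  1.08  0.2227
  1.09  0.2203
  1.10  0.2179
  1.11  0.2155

T = 2.5;  σ√T = 0.2214
d₁ = [ln(40/34) + (0.013 + 0.14²/2)·2.5] / 0.2214 = [0.1625 + 0.0570] / 0.2214 = 0.9917 → 0.99
√T = √2.5 = 1.5811
φ(d₁) = φ(0.99) = 0.2444
vega = S·φ(d₁)·√T = 40·0.2444·1.5811 = 15.4568
(Vega is the same for a European call and put with the same parameters.)

15.46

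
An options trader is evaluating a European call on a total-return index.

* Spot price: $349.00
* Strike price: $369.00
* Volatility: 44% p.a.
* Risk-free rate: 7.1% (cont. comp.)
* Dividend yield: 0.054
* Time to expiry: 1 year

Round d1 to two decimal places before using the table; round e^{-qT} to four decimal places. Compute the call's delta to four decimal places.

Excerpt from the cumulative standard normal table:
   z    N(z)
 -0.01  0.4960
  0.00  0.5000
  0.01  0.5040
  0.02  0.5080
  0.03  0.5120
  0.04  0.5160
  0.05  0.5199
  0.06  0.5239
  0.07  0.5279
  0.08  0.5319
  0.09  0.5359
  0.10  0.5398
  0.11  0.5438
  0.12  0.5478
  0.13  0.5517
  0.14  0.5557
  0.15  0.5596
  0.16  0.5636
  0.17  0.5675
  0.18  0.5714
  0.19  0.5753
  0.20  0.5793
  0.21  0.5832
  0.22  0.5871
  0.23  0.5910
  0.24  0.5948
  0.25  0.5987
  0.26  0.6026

T = 1;  σ√T = 0.4400
d₁ = [ln(349/369) + (0.071 − 0.054 + 0.44²/2)·1] / 0.4400 = [-0.0557 + 0.1138] / 0.4400 = 0.1320 → 0.13
N(d₁) = N(0.13) = 0.5517
Δ_call = exp(−qT)·N(d₁) = 0.9474·0.5517 = 0.5227

0.5227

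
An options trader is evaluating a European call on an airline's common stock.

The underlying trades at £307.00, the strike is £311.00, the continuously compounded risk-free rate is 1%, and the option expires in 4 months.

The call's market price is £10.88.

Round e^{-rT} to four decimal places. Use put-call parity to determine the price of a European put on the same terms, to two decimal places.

exp(−rT) = exp(−0.01·0.3333) = 0.9967
Put-call parity: C − P = S − K·e^(−rT) = 307 − 311·0.9967 = 307 − 309.9737 = -2.9737
P = C − (C − P) = 10.88 − (-2.9737) = 13.8537

£13.85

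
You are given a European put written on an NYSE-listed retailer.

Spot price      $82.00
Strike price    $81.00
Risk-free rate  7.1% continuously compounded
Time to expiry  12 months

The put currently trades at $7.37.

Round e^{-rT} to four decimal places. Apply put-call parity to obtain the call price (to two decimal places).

e^(−rT) = e^(−0.071·1) = 0.9315
Put-call parity: C − P = S − K·e^(−rT) = 82 − 81·0.9315 = 82 − 75.4515 = 6.5485
C = P + (C − P) = 7.37 + (6.5485) = 13.9185

$13.92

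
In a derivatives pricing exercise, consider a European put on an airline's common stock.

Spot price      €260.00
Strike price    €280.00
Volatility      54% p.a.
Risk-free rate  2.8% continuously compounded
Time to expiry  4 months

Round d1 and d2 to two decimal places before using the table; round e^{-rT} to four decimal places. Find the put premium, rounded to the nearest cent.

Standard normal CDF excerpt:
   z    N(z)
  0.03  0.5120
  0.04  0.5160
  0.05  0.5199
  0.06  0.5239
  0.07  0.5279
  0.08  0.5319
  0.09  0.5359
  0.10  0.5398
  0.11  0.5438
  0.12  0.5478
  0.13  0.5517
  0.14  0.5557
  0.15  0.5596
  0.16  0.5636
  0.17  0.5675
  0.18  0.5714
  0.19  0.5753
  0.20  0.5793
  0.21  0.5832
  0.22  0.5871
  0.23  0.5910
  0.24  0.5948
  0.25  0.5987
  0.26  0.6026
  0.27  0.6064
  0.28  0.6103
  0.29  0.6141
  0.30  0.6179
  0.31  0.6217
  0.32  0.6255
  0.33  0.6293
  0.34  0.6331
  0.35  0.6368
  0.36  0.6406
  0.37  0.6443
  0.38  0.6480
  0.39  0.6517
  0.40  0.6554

€42.53

σ√T = 0.54·√0.3333 = 0.3118
d₁ = [ln(260/280) + (0.028 + 0.54²/2)·0.3333] / 0.3118 = [-0.0741 + 0.0579] / 0.3118 = -0.0519 which rounds to -0.05
d₂ = d₁ − σ√T = -0.0519 − 0.3118 = -0.3636 which rounds to -0.36
e^(−rT) = e^(−0.028·0.3333) = 0.9907
N(−d₂) = N(0.36) = 0.6406;  N(−d₁) = N(0.05) = 0.5199
P = 280·0.9907·0.6406 − 260·0.5199 = 177.6999 − 135.1740 = 42.5259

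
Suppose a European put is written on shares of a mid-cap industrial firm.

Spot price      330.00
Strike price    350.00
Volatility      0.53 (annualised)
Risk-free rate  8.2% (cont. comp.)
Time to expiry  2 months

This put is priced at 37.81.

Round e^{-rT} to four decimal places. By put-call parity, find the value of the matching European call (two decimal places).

22.57

e^(−rT) = e^(−0.082·0.1667) = 0.9864
Put-call parity: C − P = S − K·e^(−rT) = 330 − 350·0.9864 = 330 − 345.2400 = -15.2400
C = P + (C − P) = 37.81 + (-15.2400) = 22.5700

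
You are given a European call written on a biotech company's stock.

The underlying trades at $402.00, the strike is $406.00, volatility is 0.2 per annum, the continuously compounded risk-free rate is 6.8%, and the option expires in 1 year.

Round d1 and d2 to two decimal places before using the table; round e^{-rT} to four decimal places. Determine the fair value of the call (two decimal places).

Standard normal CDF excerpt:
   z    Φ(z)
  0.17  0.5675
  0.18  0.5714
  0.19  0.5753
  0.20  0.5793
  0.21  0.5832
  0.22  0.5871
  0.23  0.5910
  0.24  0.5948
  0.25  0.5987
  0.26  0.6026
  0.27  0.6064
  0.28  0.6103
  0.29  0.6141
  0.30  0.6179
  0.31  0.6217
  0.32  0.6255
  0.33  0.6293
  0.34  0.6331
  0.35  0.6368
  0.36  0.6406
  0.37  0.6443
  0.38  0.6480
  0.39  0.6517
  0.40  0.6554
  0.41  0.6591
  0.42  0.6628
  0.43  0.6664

σ√T = 0.2 × 1.0000 = 0.2000
d₁ = [ln(402/406) + (0.068 + 0.2²/2)·1] / 0.2000 = [-0.0099 + 0.0880] / 0.2000 = 0.3905 ⇒ 0.39
d₂ = d₁ − σ√T = 0.3905 − 0.2000 = 0.1905 ⇒ 0.19
exp(−rT) = exp(−0.068·1) = 0.9343
N(d₁) = N(0.39) = 0.6517;  N(d₂) = N(0.19) = 0.5753
C = 402·0.6517 − 406·0.9343·0.5753 = 261.9834 − 218.2261 = 43.7573

$43.76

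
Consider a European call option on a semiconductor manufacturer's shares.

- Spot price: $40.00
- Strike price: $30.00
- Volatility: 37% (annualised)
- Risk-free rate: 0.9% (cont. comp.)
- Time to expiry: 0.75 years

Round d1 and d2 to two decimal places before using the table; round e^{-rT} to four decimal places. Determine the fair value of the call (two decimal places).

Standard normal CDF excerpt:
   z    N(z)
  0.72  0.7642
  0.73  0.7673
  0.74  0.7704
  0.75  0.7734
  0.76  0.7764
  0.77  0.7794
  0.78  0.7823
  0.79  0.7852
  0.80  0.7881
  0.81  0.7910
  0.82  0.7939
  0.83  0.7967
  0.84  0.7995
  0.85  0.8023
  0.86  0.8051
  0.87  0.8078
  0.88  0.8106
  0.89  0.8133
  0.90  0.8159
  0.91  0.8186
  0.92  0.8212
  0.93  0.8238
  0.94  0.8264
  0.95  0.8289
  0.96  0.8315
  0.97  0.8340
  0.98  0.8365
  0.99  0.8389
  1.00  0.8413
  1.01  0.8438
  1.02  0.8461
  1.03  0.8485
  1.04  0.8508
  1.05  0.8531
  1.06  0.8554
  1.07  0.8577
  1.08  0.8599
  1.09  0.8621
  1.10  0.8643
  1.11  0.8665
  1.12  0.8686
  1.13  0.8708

T = 0.75;  σ√T = 0.3204
d₁ = [ln(40/30) + (0.009 + 0.37²/2)·0.75] / 0.3204 = [0.2877 + 0.0581] / 0.3204 = 1.0791 ≈ 1.08
d₂ = d₁ − σ√T = 1.0791 − 0.3204 = 0.7587 ≈ 0.76
exp(−rT) = exp(−0.009·0.75) = 0.9933
C = 40·N(1.08) − 30·0.9933·N(0.76) = 40·0.8599 − 30·0.9933·0.7764 = 34.3960 − 23.1359 = 11.2601

$11.26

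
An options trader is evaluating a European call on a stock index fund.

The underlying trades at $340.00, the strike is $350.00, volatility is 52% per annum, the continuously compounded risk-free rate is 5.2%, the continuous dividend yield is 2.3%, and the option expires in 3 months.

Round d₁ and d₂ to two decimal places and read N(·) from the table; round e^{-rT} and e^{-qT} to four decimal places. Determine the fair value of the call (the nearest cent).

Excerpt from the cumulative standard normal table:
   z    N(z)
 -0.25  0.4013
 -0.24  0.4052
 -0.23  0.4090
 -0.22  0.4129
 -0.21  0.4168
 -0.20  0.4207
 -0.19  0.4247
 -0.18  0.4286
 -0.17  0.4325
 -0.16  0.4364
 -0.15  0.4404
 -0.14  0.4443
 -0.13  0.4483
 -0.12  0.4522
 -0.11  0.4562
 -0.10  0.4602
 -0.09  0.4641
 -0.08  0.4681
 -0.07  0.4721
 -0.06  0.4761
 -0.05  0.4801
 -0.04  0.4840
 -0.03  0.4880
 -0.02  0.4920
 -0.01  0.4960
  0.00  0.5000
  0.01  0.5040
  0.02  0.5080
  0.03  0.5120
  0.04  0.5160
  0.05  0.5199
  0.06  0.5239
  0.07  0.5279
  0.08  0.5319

σ√T = 0.52·√0.25 = 0.2600
d₁ = [ln(340/350) + (0.052 − 0.023 + ½·0.52²)·0.25] / (σ√T) = (-0.0290 + 0.0411) / 0.2600 = 0.0464 → 0.05
d₂ = 0.0464 − 0.2600 = -0.2136 → -0.21
e^(−qT) = e^(−0.023·0.25) = 0.9943;  e^(−rT) = e^(−0.052·0.25) = 0.9871
C = 340·0.9943·N(0.05) − 350·0.9871·N(-0.21) = 340·0.9943·0.5199 − 350·0.9871·0.4168 = 175.7584 − 143.9981 = 31.7603

$31.76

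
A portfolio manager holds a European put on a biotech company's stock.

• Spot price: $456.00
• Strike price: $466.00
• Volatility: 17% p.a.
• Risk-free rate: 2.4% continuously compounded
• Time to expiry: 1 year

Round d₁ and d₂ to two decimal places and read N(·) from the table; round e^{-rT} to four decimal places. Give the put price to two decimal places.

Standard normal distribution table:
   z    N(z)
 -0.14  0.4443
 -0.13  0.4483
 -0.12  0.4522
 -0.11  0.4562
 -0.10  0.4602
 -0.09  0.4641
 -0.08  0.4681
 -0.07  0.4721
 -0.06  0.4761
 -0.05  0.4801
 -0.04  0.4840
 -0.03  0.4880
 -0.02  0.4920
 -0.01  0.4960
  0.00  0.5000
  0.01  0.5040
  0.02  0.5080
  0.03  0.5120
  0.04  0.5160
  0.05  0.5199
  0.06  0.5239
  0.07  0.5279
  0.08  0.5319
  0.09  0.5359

σ√T = 0.17·√1 = 0.1700
d₁ = [ln(456/466) + (0.024 + 0.17²/2)·1] / 0.1700 = [-0.0217 + 0.0385] / 0.1700 = 0.0986 which rounds to 0.10
d₂ = d₁ − σ√T = 0.0986 − 0.1700 = -0.0714 which rounds to -0.07
exp(−rT) = exp(−0.024·1) = 0.9763
P = 466·0.9763·N(0.07) − 456·N(-0.10) = 466·0.9763·0.5279 − 456·0.4602 = 240.1712 − 209.8512 = 30.3200

$30.32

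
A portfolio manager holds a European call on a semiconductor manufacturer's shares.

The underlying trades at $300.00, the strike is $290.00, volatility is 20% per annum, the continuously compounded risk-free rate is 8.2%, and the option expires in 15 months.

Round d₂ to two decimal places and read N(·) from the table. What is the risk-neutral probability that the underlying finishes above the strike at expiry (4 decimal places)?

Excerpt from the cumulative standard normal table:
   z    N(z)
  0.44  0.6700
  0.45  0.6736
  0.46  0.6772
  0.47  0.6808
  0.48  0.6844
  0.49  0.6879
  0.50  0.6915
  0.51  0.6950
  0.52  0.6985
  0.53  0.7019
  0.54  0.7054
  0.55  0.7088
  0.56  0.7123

σ√T = 0.2·√1.25 = 0.2236
d₁ = [ln(300/290) + (0.082 + ½·0.2²)·1.25] / (σ√T) = (0.0339 + 0.1275) / 0.2236 = 0.7218 → 0.72
d₂ = 0.7218 − 0.2236 = 0.4982 → 0.50
Risk-neutral Pr[S_T > K] = N(d₂) = N(0.50) = 0.6915

0.6915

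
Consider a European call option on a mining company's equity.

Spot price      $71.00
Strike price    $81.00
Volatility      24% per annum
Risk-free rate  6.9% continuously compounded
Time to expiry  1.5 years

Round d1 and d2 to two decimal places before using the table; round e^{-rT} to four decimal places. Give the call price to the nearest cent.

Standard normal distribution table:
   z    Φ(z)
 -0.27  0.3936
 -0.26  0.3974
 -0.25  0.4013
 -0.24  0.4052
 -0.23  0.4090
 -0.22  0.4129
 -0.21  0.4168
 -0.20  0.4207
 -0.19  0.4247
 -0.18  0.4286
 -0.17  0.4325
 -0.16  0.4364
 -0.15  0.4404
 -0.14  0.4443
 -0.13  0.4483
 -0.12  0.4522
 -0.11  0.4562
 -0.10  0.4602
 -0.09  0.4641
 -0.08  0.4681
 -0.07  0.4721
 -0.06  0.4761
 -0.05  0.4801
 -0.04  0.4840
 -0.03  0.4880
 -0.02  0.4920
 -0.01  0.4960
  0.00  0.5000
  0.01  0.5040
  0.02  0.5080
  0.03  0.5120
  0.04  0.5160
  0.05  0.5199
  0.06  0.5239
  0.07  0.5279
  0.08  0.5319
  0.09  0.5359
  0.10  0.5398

σ√T = 0.24 × 1.2247 = 0.2939
d₁ = [ln(71/81) + (0.069 + 0.24²/2)·1.5] / 0.2939 = [-0.1318 + 0.1467] / 0.2939 = 0.0508 which rounds to 0.05
d₂ = d₁ − σ√T = 0.0508 − 0.2939 = -0.2431 which rounds to -0.24
e^(−rT) = e^(−0.069·1.5) = 0.9017
N(d₁) = N(0.05) = 0.5199;  N(d₂) = N(-0.24) = 0.4052
C = 71·0.5199 − 81·0.9017·0.4052 = 36.9129 − 29.5949 = 7.3180

$7.32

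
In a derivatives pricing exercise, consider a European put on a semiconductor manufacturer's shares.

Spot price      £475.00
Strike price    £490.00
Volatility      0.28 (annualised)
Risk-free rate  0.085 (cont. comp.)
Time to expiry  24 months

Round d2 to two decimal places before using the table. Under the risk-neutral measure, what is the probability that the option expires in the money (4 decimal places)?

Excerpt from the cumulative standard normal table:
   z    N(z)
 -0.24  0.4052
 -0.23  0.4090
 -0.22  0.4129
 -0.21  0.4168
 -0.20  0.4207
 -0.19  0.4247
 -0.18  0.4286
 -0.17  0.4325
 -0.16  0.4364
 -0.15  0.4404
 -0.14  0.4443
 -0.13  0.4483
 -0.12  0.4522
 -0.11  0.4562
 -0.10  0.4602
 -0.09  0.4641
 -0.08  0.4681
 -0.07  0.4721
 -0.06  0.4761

T = 2;  σ√T = 0.3960
ln(S/K) + (r + σ²/2)T = ln(475/490) + (0.085 + 0.28²/2)·2 = -0.0311 + 0.2484 = 0.2173
d₁ = 0.2173 / 0.3960 = 0.5488 which rounds to 0.55
d₂ = d₁ − σ√T = 0.5488 − 0.3960 = 0.1528 which rounds to 0.15
Pr(exercise) under Q = N(−d₂) = N(-0.15) = 0.4404

0.4404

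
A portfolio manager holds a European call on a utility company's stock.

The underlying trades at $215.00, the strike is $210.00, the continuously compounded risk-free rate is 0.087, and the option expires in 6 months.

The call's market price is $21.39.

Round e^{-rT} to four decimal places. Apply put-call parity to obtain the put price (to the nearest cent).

$7.44

exp(−rT) = exp(−0.087·0.5) = 0.9574
Put-call parity: C − P = S − K·e^(−rT) = 215 − 210·0.9574 = 215 − 201.0540 = 13.9460
P = C − (C − P) = 21.39 − (13.9460) = 7.4440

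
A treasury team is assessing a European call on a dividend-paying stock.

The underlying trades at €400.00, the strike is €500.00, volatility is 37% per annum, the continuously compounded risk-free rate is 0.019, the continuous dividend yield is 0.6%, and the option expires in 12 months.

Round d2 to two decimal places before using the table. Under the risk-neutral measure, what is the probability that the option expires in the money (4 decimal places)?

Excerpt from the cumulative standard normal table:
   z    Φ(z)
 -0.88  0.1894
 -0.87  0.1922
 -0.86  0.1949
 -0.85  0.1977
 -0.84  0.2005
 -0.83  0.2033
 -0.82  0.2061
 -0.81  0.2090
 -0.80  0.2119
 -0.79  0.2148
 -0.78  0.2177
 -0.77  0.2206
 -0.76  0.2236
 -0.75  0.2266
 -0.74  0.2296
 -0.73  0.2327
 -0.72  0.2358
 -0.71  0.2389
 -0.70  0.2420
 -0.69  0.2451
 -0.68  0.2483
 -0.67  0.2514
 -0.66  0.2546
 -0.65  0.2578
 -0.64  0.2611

T = 1;  σ√T = 0.3700
d₁ = [ln(400/500) + (0.019 − 0.006 + 0.37²/2)·1] / 0.3700 = [-0.2231 + 0.0814] / 0.3700 = -0.3830 ⇒ -0.38
d₂ = d₁ − σ√T = -0.3830 − 0.3700 = -0.7530 ⇒ -0.75
Risk-neutral Pr[S_T > K] = N(d₂) = N(-0.75) = 0.2266

0.2266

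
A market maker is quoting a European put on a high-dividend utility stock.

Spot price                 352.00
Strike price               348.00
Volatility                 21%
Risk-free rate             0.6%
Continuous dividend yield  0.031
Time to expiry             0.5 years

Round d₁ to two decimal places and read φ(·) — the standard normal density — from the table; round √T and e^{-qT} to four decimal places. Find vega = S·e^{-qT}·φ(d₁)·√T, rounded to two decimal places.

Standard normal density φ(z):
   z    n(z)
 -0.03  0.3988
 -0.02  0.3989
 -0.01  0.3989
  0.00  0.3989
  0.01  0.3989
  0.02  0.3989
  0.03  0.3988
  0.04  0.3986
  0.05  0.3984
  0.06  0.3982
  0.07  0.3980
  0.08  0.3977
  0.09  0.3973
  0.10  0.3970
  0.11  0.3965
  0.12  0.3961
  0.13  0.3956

σ√T = 0.21·√0.5 = 0.1485
d₁ = [ln(352/348) + (0.006 − 0.031 + 0.21²/2)·0.5] / 0.1485 = [0.0114 − 0.0015] / 0.1485 = 0.0670 → 0.07
√T = √0.5 = 0.7071
φ(d₁) = φ(0.07) = 0.3980
e^(−qT) = e^(−0.031·0.5) = 0.9846
vega = S·e^(−qT)·φ(d₁)·√T = 352·0.9846·0.3980·0.7071 = 97.5363

97.54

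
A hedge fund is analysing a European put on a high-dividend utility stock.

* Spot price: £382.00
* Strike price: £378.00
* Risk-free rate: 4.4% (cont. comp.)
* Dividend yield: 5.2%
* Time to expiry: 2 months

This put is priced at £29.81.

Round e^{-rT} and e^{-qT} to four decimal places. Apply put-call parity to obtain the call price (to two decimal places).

£33.28

e^(−qT) = e^(−0.052·0.1667) = 0.9914;  e^(−rT) = e^(−0.044·0.1667) = 0.9927
Put-call parity: C − P = S·e^(−qT) − K·e^(−rT) = 382·0.9914 − 378·0.9927 = 378.7148 − 375.2406 = 3.4742
C = P + (C − P) = 29.81 + (3.4742) = 33.2842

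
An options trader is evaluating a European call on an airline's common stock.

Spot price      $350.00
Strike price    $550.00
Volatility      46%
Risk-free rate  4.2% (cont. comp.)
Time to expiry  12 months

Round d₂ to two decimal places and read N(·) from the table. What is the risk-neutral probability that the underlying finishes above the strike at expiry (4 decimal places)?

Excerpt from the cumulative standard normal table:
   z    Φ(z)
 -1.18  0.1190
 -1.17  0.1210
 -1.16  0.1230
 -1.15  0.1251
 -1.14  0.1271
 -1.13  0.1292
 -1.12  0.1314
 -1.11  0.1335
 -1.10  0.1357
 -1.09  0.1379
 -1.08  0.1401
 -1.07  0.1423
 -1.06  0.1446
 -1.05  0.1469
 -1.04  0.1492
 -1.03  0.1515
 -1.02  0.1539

T = 1;  σ√T = 0.4600
d₁ = [ln(350/550) + (0.042 + 0.46²/2)·1] / 0.4600 = [-0.4520 + 0.1478] / 0.4600 = -0.6613 ⇒ -0.66
d₂ = d₁ − σ√T = -0.6613 − 0.4600 = -1.1213 ⇒ -1.12
Risk-neutral Pr[S_T > K] = N(d₂) = N(-1.12) = 0.1314

0.1314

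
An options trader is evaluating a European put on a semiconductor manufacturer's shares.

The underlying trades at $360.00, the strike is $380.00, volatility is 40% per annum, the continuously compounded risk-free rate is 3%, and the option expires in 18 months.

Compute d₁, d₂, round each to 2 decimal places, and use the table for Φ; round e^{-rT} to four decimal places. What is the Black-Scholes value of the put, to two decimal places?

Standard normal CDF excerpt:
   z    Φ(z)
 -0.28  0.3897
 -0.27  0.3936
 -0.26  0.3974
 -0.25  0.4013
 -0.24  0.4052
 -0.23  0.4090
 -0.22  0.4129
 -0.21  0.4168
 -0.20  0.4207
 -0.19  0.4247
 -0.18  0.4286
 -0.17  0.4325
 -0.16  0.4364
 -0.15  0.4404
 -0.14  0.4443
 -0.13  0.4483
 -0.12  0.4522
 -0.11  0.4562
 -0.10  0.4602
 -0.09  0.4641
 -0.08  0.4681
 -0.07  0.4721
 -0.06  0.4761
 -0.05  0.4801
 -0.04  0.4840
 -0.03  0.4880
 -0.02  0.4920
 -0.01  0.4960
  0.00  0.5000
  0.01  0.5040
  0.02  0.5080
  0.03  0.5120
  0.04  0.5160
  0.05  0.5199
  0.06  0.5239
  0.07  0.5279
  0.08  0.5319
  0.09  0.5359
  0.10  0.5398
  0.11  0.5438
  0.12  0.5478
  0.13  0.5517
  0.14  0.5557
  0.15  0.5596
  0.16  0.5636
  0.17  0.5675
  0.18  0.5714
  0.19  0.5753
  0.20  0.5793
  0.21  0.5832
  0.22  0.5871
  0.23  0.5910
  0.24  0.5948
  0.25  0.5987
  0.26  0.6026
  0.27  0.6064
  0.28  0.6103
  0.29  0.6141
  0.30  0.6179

T = 1.5;  σ√T = 0.4899
ln(S/K) + (r + σ²/2)T = ln(360/380) + (0.03 + 0.4²/2)·1.5 = -0.0541 + 0.1650 = 0.1109
d₁ = 0.1109 / 0.4899 = 0.2264 which rounds to 0.23
d₂ = d₁ − σ√T = 0.2264 − 0.4899 = -0.2635 which rounds to -0.26
e^(−rT) = e^(−0.03·1.5) = 0.9560
N(−d₂) = N(0.26) = 0.6026;  N(−d₁) = N(-0.23) = 0.4090
P = 380·0.9560·0.6026 − 360·0.4090 = 218.9125 − 147.2400 = 71.6725

$71.67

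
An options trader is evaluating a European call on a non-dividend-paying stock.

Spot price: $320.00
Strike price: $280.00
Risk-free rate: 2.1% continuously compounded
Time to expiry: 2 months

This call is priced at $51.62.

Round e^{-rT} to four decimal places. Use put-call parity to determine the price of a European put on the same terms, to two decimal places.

e^(−rT) = e^(−0.021·0.1667) = 0.9965
Put-call parity: C − P = S − K·e^(−rT) = 320 − 280·0.9965 = 320 − 279.0200 = 40.9800
P = C − (C − P) = 51.62 − (40.9800) = 10.6400

$10.64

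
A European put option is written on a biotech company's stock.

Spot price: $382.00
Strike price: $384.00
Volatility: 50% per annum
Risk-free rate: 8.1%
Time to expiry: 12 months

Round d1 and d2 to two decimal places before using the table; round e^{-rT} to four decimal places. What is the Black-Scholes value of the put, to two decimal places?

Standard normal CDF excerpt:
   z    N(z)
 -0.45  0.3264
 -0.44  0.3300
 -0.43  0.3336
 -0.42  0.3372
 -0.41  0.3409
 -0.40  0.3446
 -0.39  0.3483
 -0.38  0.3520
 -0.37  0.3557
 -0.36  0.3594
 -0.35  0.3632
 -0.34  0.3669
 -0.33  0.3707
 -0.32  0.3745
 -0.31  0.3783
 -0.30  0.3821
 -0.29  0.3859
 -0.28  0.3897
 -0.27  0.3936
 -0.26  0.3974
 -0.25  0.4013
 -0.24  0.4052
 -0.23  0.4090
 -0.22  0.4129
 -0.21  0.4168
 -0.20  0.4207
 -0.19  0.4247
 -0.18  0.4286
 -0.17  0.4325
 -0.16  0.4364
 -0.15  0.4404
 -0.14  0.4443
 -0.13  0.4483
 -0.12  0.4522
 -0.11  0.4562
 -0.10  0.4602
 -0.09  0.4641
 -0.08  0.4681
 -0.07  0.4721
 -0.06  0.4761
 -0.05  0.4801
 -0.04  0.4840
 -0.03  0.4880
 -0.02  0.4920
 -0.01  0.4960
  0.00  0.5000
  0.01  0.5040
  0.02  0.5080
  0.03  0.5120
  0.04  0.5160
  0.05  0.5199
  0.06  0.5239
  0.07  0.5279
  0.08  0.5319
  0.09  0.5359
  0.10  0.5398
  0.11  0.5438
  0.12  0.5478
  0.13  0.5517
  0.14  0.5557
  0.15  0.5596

σ√T = 0.5 × 1.0000 = 0.5000
d₁ = [ln(382/384) + (0.081 + ½·0.5²)·1] / (σ√T) = (-0.0052 + 0.2060) / 0.5000 = 0.4016 ≈ 0.40
d₂ = 0.4016 − 0.5000 = -0.0984 ≈ -0.10
exp(−rT) = exp(−0.081·1) = 0.9222
N(−d₂) = N(0.10) = 0.5398;  N(−d₁) = N(-0.40) = 0.3446
P = 384·0.9222·0.5398 − 382·0.3446 = 191.1566 − 131.6372 = 59.5194

$59.52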